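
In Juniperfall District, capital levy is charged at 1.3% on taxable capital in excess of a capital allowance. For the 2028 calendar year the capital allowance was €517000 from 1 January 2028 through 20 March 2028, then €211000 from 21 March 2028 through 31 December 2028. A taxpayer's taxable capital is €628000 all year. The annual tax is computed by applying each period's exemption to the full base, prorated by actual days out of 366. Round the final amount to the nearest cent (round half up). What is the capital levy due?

€4551.49

1 January – 20 March 2028: 80 days, exemption €517000 → (€628000 − €517000) × 1.3% × 80/366 = €315.4098
21 March – 31 December 2028: 286 days, exemption €211000 → (€628000 − €211000) × 1.3% × 286/366 = €4236.0820
Total = €4551.4918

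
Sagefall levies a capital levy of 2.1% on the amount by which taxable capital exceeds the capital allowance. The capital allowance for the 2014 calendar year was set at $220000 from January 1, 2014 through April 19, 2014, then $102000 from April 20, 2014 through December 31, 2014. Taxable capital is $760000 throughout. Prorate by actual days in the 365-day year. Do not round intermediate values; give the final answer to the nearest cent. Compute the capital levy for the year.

$13077.99

January 1 – April 19, 2014: 109 days, exemption $220000 → ($760000 − $220000) × 2.1% × 109/365 = $3386.4658
April 20 – December 31, 2014: 256 days, exemption $102000 → ($760000 − $102000) × 2.1% × 256/365 = $9691.5288
Total = $13077.9945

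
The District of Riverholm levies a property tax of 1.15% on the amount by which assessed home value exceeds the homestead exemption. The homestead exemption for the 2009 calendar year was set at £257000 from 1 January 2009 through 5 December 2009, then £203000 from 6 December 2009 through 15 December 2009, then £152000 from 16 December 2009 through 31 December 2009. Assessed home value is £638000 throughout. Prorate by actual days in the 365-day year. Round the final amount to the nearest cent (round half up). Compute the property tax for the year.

1 January – 5 December 2009: 339 days, exemption £257000 → (£638000 − £257000) × 1.15% × 339/365 = £4069.3932
6 December – 15 December 2009: 10 days, exemption £203000 → (£638000 − £203000) × 1.15% × 10/365 = £137.0548
16 December – 31 December 2009: 16 days, exemption £152000 → (£638000 − £152000) × 1.15% × 16/365 = £244.9973
Total = £4451.4452

£4451.45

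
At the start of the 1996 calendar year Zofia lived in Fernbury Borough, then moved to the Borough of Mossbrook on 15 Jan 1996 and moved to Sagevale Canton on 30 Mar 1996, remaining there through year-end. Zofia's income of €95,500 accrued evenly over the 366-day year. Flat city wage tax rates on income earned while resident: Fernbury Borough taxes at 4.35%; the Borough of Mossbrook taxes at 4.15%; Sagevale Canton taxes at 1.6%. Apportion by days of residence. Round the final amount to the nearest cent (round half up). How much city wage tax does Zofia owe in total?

Fernbury Borough, 1 Jan – 14 Jan 1996: 14 days → €95,500 × 4.35% × 14/366 = €158.9057
The Borough of Mossbrook, 15 Jan – 29 Mar 1996: 75 days → €95,500 × 4.15% × 75/366 = €812.1414
Sagevale Canton, 30 Mar – 31 Dec 1996: 277 days → €95,500 × 1.6% × 277/366 = €1,156.4372
Total = €2,127.4843

€2,127.48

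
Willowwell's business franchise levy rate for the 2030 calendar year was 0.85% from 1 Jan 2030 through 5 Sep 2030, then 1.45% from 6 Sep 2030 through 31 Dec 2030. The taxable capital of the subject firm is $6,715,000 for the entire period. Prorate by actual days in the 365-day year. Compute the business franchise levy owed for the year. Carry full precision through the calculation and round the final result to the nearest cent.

1 Jan – 5 Sep 2030: 248 days at 0.85% → $6,715,000 × 0.85% × 248/365 = $38,781.4247
6 Sep – 31 Dec 2030: 117 days at 1.45% → $6,715,000 × 1.45% × 117/365 = $31,210.9521
Total = $69,992.3767

$69,992.38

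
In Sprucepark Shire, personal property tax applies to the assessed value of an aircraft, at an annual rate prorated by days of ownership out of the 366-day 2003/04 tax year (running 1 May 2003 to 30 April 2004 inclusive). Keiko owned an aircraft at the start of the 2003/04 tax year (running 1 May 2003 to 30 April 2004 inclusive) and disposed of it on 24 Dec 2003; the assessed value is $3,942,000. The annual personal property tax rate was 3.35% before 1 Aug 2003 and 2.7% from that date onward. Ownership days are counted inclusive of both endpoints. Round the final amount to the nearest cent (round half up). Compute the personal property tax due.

$75,651.93

1 May – 31 Jul 2003: 92 days at 3.35% → $3,942,000 × 3.35% × 92/366 = $33,194.6557
1 Aug – 24 Dec 2003: 146 days at 2.7% → $3,942,000 × 2.7% × 146/366 = $42,457.2787
Total = $75,651.9344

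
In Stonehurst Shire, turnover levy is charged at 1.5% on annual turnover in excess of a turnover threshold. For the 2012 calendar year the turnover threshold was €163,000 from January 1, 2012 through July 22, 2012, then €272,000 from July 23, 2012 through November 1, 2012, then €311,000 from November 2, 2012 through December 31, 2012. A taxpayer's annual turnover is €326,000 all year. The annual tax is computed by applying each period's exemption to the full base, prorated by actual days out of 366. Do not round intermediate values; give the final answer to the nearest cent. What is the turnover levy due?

January 1 – July 22, 2012: 204 days, exemption €163,000 → (€326,000 − €163,000) × 1.5% × 204/366 = €1,362.7869
July 23 – November 1, 2012: 102 days, exemption €272,000 → (€326,000 − €272,000) × 1.5% × 102/366 = €225.7377
November 2 – December 31, 2012: 60 days, exemption €311,000 → (€326,000 − €311,000) × 1.5% × 60/366 = €36.8852
Total = €1,625.4098

€1,625.41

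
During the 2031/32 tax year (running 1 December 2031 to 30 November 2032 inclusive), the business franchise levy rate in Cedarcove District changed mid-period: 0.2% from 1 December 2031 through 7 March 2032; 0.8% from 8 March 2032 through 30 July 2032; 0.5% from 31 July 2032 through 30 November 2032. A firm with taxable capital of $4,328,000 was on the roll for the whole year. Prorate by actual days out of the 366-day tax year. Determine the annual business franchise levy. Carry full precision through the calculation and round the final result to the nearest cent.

1 December 2031 – 7 March 2032: 98 days at 0.2% → $4,328,000 × 0.2% × 98/366 = $2,317.7268
8 March – 30 July 2032: 145 days at 0.8% → $4,328,000 × 0.8% × 145/366 = $13,717.1585
31 July – 30 November 2032: 123 days at 0.5% → $4,328,000 × 0.5% × 123/366 = $7,272.4590
Total = $23,307.3443

$23,307.34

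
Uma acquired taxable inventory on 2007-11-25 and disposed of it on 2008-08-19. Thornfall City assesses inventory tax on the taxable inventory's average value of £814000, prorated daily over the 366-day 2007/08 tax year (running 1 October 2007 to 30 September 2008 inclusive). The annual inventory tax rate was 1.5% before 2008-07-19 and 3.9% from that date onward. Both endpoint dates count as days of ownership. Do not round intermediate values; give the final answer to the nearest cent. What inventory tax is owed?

£10682.08

2007-11-25 to 2008-07-18: 237 days at 1.5% → £814000 × 1.5% × 237/366 = £7906.4754
2008-07-19 to 2008-08-19: 32 days at 3.9% → £814000 × 3.9% × 32/366 = £2775.6066
Total = £10682.0820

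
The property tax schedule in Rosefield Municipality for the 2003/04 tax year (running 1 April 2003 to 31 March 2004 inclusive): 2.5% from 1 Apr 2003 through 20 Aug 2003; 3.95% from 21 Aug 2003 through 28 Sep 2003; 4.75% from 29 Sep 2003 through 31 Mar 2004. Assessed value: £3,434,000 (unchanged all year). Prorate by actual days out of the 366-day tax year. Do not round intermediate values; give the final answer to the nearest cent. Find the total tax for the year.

1 Apr – 20 Aug 2003: 142 days at 2.5% → £3,434,000 × 2.5% × 142/366 = £33,307.9235
21 Aug – 28 Sep 2003: 39 days at 3.95% → £3,434,000 × 3.95% × 39/366 = £14,453.7623
29 Sep 2003 – 31 Mar 2004: 185 days at 4.75% → £3,434,000 × 4.75% × 185/366 = £82,448.8388
Total = £130,210.5246

£130,210.52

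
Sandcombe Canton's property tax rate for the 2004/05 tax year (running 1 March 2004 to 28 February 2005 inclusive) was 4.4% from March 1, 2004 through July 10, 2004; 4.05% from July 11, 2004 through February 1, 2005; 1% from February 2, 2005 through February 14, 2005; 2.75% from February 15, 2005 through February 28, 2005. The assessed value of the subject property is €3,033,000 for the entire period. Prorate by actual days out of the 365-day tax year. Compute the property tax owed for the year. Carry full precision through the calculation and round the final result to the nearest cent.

€121,868.43

March 1 – July 10, 2004: 132 days at 4.4% → €3,033,000 × 4.4% × 132/365 = €48,262.0932
July 11, 2004 – February 1, 2005: 206 days at 4.05% → €3,033,000 × 4.05% × 206/365 = €69,326.9014
February 2 – February 14, 2005: 13 days at 1% → €3,033,000 × 1% × 13/365 = €1,080.2466
February 15 – February 28, 2005: 14 days at 2.75% → €3,033,000 × 2.75% × 14/365 = €3,199.1918
Total = €121,868.4329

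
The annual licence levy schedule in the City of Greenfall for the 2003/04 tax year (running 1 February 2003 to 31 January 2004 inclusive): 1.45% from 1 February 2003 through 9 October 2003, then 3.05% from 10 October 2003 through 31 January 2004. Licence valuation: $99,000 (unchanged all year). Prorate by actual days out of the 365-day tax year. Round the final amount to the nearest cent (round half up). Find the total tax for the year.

1 February – 9 October 2003: 251 days at 1.45% → $99,000 × 1.45% × 251/365 = $987.1521
10 October 2003 – 31 January 2004: 114 days at 3.05% → $99,000 × 3.05% × 114/365 = $943.0767
Total = $1,930.2288

$1,930.23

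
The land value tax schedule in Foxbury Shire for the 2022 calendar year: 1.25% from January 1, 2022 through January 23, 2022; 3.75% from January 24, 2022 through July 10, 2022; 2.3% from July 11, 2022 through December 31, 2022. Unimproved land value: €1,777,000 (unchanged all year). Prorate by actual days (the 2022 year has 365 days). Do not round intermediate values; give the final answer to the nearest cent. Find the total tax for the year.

€51,554.91

January 1 – January 23, 2022: 23 days at 1.25% → €1,777,000 × 1.25% × 23/365 = €1,399.6918
January 24 – July 10, 2022: 168 days at 3.75% → €1,777,000 × 3.75% × 168/365 = €30,671.5068
July 11 – December 31, 2022: 174 days at 2.3% → €1,777,000 × 2.3% × 174/365 = €19,483.7096
Total = €51,554.9082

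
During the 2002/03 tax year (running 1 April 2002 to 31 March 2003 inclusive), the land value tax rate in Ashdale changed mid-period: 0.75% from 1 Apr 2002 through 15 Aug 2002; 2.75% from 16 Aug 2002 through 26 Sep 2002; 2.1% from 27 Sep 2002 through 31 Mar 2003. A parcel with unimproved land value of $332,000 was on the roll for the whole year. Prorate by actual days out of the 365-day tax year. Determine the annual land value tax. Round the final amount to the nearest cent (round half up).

1 Apr – 15 Aug 2002: 137 days at 0.75% → $332,000 × 0.75% × 137/365 = $934.6027
16 Aug – 26 Sep 2002: 42 days at 2.75% → $332,000 × 2.75% × 42/365 = $1,050.5753
27 Sep 2002 – 31 Mar 2003: 186 days at 2.1% → $332,000 × 2.1% × 186/365 = $3,552.8548
Total = $5,538.0329

$5,538.03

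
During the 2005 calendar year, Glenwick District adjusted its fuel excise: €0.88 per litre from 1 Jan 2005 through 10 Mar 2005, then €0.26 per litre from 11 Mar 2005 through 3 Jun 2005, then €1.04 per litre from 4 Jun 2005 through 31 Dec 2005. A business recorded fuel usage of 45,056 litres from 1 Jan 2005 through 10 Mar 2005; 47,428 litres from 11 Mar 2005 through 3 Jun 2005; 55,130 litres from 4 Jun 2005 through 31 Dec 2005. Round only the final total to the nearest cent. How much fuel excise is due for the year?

1 Jan – 10 Mar 2005: 45,056 litres at €0.88/litre → €39,649.28
11 Mar – 3 Jun 2005: 47,428 litres at €0.26/litre → €12,331.28
4 Jun – 31 Dec 2005: 55,130 litres at €1.04/litre → €57,335.20

€109,315.76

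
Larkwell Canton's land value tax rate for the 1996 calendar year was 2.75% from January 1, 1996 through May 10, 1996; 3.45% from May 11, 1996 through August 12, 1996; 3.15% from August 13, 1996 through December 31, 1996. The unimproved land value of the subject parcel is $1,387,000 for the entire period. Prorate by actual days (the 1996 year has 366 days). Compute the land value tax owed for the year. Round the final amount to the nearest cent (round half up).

January 1 – May 10, 1996: 131 days at 2.75% → $1,387,000 × 2.75% × 131/366 = $13,652.0970
May 11 – August 12, 1996: 94 days at 3.45% → $1,387,000 × 3.45% × 94/366 = $12,289.7295
August 13 – December 31, 1996: 141 days at 3.15% → $1,387,000 × 3.15% × 141/366 = $16,831.5861
Total = $42,773.4126

$42,773.41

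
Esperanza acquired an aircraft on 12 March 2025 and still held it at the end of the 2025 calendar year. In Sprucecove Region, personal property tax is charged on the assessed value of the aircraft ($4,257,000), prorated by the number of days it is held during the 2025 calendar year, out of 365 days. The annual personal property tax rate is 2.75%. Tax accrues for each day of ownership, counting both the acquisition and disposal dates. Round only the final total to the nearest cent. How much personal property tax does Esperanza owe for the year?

Days held (12 March – 31 December 2025): 295 out of 365
Tax = $4,257,000 × 2.75% × 295/365 = $94,616.1986

$94,616.20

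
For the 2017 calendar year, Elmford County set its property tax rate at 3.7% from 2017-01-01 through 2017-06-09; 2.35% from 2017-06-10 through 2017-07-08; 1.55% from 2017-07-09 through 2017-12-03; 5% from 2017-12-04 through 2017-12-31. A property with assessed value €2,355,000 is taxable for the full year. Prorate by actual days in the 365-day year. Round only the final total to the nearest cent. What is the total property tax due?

€66,427.13

2017-01-01 to 2017-06-09: 160 days at 3.7% → €2,355,000 × 3.7% × 160/365 = €38,196.1644
2017-06-10 to 2017-07-08: 29 days at 2.35% → €2,355,000 × 2.35% × 29/365 = €4,397.0753
2017-07-09 to 2017-12-03: 148 days at 1.55% → €2,355,000 × 1.55% × 148/365 = €14,801.0137
2017-12-04 to 2017-12-31: 28 days at 5% → €2,355,000 × 5% × 28/365 = €9,032.8767
Total = €66,427.1301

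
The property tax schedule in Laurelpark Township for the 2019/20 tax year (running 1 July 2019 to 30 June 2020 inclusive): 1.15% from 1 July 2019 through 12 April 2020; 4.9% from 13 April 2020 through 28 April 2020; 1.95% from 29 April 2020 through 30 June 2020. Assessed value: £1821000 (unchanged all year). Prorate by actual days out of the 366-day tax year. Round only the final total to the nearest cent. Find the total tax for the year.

£26434.35

1 July 2019 – 12 April 2020: 287 days at 1.15% → £1821000 × 1.15% × 287/366 = £16421.3402
13 April – 28 April 2020: 16 days at 4.9% → £1821000 × 4.9% × 16/366 = £3900.7213
29 April – 30 June 2020: 63 days at 1.95% → £1821000 × 1.95% × 63/366 = £6112.2910
Total = £26434.3525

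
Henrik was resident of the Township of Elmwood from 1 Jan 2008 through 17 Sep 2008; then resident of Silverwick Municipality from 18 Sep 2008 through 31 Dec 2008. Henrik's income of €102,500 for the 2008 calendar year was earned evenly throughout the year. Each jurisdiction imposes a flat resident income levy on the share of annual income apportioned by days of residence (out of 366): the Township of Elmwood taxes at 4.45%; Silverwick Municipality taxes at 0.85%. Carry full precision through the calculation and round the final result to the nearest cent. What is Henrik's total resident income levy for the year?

The Township of Elmwood, 1 Jan – 17 Sep 2008: 261 days → €102,500 × 4.45% × 261/366 = €3,252.6947
Silverwick Municipality, 18 Sep – 31 Dec 2008: 105 days → €102,500 × 0.85% × 105/366 = €249.9488
Total = €3,502.6434

€3,502.64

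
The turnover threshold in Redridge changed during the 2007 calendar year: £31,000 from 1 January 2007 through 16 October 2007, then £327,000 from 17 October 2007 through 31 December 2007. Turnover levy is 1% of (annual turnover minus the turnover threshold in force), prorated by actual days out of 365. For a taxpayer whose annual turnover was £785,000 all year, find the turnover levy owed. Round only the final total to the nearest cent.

£6,923.67

1 January – 16 October 2007: 289 days, exemption £31,000 → (£785,000 − £31,000) × 1% × 289/365 = £5,970.0274
17 October – 31 December 2007: 76 days, exemption £327,000 → (£785,000 − £327,000) × 1% × 76/365 = £953.6438
Total = £6,923.6712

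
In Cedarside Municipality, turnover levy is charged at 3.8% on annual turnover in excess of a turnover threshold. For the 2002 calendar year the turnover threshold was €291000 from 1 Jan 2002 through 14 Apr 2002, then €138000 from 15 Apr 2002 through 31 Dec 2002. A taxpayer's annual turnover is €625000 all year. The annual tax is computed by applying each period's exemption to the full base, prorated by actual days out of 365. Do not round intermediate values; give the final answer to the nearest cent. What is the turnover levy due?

1 Jan – 14 Apr 2002: 104 days, exemption €291000 → (€625000 − €291000) × 3.8% × 104/365 = €3616.3507
15 Apr – 31 Dec 2002: 261 days, exemption €138000 → (€625000 − €138000) × 3.8% × 261/365 = €13233.0575
Total = €16849.4082

€16849.41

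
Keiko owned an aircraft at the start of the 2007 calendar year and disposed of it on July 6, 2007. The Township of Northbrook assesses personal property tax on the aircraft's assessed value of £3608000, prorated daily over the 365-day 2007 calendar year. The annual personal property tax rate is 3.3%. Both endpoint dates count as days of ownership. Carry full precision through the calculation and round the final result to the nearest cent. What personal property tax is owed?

Days held (January 1 – July 6, 2007): 187 out of 365
Tax = £3608000 × 3.3% × 187/365 = £60999.9123

£60999.91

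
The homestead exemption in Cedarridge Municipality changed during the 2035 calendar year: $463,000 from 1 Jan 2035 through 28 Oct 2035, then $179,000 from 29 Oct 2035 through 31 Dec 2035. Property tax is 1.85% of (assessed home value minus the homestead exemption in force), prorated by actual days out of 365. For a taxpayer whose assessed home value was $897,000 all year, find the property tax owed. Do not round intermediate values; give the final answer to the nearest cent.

1 Jan – 28 Oct 2035: 301 days, exemption $463,000 → ($897,000 − $463,000) × 1.85% × 301/365 = $6,621.1753
29 Oct – 31 Dec 2035: 64 days, exemption $179,000 → ($897,000 − $179,000) × 1.85% × 64/365 = $2,329.0740
Total = $8,950.2493

$8,950.25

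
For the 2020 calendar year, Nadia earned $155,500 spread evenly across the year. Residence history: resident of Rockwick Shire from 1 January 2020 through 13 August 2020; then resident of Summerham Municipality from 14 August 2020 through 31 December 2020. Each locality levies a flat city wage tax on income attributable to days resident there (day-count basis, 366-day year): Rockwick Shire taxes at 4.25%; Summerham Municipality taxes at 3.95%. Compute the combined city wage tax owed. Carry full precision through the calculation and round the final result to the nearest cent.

Rockwick Shire, 1 January – 13 August 2020: 226 days → $155,500 × 4.25% × 226/366 = $4,080.8128
Summerham Municipality, 14 August – 31 December 2020: 140 days → $155,500 × 3.95% × 140/366 = $2,349.4945
Total = $6,430.3074

$6,430.31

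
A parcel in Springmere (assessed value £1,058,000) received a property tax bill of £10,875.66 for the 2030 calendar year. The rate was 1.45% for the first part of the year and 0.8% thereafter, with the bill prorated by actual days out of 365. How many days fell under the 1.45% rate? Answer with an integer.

128 days

Let d = days at the first rate; then 365 − d days at the second rate.
£1,058,000 × [1.45%·d + 0.8%·(365−d)] / 365 = £10,875.66
Solving gives d = 128, so the new rate took effect on 9 May 2030.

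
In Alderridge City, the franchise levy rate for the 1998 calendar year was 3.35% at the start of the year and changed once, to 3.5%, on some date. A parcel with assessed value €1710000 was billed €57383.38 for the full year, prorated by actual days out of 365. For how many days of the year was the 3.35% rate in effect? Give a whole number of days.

Let d = days at the first rate; then 365 − d days at the second rate.
€1710000 × [3.35%·d + 3.5%·(365−d)] / 365 = €57383.38
Solving gives d = 351, so the new rate took effect on 18 December 1998.

351 days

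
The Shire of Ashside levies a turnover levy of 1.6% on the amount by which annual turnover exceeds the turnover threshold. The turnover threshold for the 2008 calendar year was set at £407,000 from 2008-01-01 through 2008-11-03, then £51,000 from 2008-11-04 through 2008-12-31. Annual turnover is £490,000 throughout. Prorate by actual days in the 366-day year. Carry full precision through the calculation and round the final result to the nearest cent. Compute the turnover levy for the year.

£2,230.64

2008-01-01 to 2008-11-03: 308 days, exemption £407,000 → (£490,000 − £407,000) × 1.6% × 308/366 = £1,117.5519
2008-11-04 to 2008-12-31: 58 days, exemption £51,000 → (£490,000 − £51,000) × 1.6% × 58/366 = £1,113.0929
Total = £2,230.6448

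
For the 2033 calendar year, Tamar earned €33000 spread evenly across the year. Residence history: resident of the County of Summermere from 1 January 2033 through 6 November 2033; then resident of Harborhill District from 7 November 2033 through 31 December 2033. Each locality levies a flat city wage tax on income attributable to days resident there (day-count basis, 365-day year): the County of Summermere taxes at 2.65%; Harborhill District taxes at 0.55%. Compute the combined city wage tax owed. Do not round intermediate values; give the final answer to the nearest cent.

€770.08

The County of Summermere, 1 January – 6 November 2033: 310 days → €33000 × 2.65% × 310/365 = €742.7260
Harborhill District, 7 November – 31 December 2033: 55 days → €33000 × 0.55% × 55/365 = €27.3493
Total = €770.0753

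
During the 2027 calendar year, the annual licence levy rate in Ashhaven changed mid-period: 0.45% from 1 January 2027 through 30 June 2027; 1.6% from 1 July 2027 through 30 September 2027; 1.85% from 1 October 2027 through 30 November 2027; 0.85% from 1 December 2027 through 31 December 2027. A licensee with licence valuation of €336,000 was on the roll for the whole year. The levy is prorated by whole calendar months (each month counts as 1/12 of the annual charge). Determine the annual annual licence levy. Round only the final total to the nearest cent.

1 January – 30 June 2027: 6 months at 0.45% → €336,000 × 0.45% × 6/12 = €756.0000
1 July – 30 September 2027: 3 months at 1.6% → €336,000 × 1.6% × 3/12 = €1,344.0000
1 October – 30 November 2027: 2 months at 1.85% → €336,000 × 1.85% × 2/12 = €1,036.0000
1 December – 31 December 2027: 1 month at 0.85% → €336,000 × 0.85% × 1/12 = €238.0000
Total = €3,374.0000

€3,374.00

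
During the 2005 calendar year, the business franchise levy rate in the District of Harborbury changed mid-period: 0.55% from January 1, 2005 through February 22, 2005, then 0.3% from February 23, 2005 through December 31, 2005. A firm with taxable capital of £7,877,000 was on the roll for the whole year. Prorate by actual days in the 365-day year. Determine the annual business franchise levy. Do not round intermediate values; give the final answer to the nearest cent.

£26,490.46

January 1 – February 22, 2005: 53 days at 0.55% → £7,877,000 × 0.55% × 53/365 = £6,290.8096
February 23 – December 31, 2005: 312 days at 0.3% → £7,877,000 × 0.3% × 312/365 = £20,199.6493
Total = £26,490.4589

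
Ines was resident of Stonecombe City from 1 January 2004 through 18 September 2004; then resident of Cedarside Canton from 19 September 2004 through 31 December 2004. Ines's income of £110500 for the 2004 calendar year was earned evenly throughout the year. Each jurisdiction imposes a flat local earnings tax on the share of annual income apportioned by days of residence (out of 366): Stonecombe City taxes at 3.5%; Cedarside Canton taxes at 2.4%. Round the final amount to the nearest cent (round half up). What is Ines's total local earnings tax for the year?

£3522.11

Stonecombe City, 1 January – 18 September 2004: 262 days → £110500 × 3.5% × 262/366 = £2768.5383
Cedarside Canton, 19 September – 31 December 2004: 104 days → £110500 × 2.4% × 104/366 = £753.5738
Total = £3522.1120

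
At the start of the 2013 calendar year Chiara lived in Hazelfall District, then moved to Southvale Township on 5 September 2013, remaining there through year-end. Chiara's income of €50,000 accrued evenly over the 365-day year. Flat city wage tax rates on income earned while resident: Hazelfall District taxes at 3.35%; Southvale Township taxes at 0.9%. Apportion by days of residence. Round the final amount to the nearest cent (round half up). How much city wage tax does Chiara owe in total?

€1,278.97

Hazelfall District, 1 January – 4 September 2013: 247 days → €50,000 × 3.35% × 247/365 = €1,133.4932
Southvale Township, 5 September – 31 December 2013: 118 days → €50,000 × 0.9% × 118/365 = €145.4795
Total = €1,278.9726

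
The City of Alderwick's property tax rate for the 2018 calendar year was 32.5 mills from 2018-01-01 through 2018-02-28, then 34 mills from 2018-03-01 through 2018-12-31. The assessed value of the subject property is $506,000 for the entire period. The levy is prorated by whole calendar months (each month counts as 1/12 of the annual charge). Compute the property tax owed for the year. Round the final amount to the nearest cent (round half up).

2018-01-01 to 2018-02-28: 2 months at 32.5 mills → $506,000 × 3.25% × 2/12 = $2,740.8333
2018-03-01 to 2018-12-31: 10 months at 34 mills → $506,000 × 3.4% × 10/12 = $14,336.6667
Total = $17,077.5000

$17,077.50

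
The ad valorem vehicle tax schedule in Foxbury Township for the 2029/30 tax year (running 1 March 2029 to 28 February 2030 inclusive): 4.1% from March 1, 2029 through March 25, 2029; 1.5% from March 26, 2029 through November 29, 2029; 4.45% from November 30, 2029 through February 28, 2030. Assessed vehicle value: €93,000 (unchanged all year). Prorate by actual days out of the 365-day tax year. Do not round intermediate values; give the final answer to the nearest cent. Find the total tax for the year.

March 1 – March 25, 2029: 25 days at 4.1% → €93,000 × 4.1% × 25/365 = €261.1644
March 26 – November 29, 2029: 249 days at 1.5% → €93,000 × 1.5% × 249/365 = €951.6575
November 30, 2029 – February 28, 2030: 91 days at 4.45% → €93,000 × 4.45% × 91/365 = €1,031.7904
Total = €2,244.6123

€2,244.61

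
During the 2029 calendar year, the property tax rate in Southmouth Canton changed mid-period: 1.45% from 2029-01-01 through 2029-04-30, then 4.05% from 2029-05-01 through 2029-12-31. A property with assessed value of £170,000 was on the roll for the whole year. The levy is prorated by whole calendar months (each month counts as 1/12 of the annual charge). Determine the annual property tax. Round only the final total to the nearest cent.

£5,411.67

2029-01-01 to 2029-04-30: 4 months at 1.45% → £170,000 × 1.45% × 4/12 = £821.6667
2029-05-01 to 2029-12-31: 8 months at 4.05% → £170,000 × 4.05% × 8/12 = £4,590.0000
Total = £5,411.6667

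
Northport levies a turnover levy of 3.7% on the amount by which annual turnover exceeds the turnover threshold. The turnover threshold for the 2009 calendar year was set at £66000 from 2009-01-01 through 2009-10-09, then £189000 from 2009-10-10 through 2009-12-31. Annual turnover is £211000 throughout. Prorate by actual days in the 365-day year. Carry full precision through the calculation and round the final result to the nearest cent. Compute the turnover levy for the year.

2009-01-01 to 2009-10-09: 282 days, exemption £66000 → (£211000 − £66000) × 3.7% × 282/365 = £4145.0137
2009-10-10 to 2009-12-31: 83 days, exemption £189000 → (£211000 − £189000) × 3.7% × 83/365 = £185.1014
Total = £4330.1151

£4330.12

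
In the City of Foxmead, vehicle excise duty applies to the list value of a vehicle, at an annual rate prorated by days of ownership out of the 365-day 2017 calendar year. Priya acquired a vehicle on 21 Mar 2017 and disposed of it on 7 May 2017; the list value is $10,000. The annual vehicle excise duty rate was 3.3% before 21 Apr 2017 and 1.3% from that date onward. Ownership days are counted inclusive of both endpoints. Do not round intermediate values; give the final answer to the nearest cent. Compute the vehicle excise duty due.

21 Mar – 20 Apr 2017: 31 days at 3.3% → $10,000 × 3.3% × 31/365 = $28.0274
21 Apr – 7 May 2017: 17 days at 1.3% → $10,000 × 1.3% × 17/365 = $6.0548
Total = $34.0822

$34.08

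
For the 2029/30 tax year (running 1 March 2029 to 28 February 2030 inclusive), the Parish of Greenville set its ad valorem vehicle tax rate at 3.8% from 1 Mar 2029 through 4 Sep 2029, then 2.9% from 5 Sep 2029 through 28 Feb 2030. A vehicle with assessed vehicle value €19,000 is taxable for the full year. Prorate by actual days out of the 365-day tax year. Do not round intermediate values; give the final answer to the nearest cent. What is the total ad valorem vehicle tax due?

1 Mar – 4 Sep 2029: 188 days at 3.8% → €19,000 × 3.8% × 188/365 = €371.8795
5 Sep 2029 – 28 Feb 2030: 177 days at 2.9% → €19,000 × 2.9% × 177/365 = €267.1973
Total = €639.0767

€639.08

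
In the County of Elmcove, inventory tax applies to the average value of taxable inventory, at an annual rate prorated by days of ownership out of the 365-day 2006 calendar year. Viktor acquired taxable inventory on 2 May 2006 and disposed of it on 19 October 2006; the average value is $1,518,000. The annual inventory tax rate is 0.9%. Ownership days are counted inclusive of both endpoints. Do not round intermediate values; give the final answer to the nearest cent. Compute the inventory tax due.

$6,400.55

Days held (2 May – 19 October 2006): 171 out of 365
Tax = $1,518,000 × 0.9% × 171/365 = $6,400.5534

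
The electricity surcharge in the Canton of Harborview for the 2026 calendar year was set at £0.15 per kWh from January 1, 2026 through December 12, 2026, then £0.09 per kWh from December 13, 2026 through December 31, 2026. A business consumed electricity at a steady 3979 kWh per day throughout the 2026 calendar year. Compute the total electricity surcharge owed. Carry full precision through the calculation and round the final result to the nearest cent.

January 1 – December 12, 2026: 346 days × 3979 kWh/day = 1,376,734 kWh at £0.15/kWh → £206,510.10
December 13 – December 31, 2026: 19 days × 3979 kWh/day = 75,601 kWh at £0.09/kWh → £6,804.09

£213,314.19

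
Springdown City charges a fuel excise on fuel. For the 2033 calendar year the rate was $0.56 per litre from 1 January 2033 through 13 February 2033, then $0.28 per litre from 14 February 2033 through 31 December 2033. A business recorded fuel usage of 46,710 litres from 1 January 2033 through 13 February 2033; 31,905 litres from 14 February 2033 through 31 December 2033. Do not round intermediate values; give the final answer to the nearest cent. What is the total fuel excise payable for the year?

$35091.00

1 January – 13 February 2033: 46,710 litres at $0.56/litre → $26157.60
14 February – 31 December 2033: 31,905 litres at $0.28/litre → $8933.40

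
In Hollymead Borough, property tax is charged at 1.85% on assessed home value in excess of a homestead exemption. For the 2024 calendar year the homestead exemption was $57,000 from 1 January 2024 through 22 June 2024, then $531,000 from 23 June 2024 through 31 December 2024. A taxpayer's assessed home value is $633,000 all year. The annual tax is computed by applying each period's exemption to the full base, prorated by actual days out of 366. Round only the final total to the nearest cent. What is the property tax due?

$6,055.87

1 January – 22 June 2024: 174 days, exemption $57,000 → ($633,000 − $57,000) × 1.85% × 174/366 = $5,065.9672
23 June – 31 December 2024: 192 days, exemption $531,000 → ($633,000 − $531,000) × 1.85% × 192/366 = $989.9016
Total = $6,055.8689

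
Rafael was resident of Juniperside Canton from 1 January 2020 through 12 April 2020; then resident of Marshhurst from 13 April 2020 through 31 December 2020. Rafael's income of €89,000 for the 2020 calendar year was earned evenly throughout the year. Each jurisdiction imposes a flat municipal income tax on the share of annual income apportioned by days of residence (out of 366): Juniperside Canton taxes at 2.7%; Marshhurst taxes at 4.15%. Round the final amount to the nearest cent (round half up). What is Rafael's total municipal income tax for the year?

€3,330.33

Juniperside Canton, 1 January – 12 April 2020: 103 days → €89,000 × 2.7% × 103/366 = €676.2541
Marshhurst, 13 April – 31 December 2020: 263 days → €89,000 × 4.15% × 263/366 = €2,654.0724
Total = €3,330.3265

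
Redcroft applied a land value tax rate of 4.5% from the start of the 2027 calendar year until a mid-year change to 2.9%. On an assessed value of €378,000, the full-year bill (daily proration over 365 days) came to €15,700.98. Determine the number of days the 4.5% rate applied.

286 days

Let d = days at the first rate; then 365 − d days at the second rate.
€378,000 × [4.5%·d + 2.9%·(365−d)] / 365 = €15,700.98
Solving gives d = 286, so the new rate took effect on 14 Oct 2027.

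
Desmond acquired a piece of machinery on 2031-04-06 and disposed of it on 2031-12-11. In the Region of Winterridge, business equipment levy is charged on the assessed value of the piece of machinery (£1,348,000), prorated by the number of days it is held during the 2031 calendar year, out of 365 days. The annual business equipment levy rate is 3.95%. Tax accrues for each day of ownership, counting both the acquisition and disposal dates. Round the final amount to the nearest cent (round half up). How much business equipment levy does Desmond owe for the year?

£36,469.86

Days held (2031-04-06 to 2031-12-11): 250 out of 365
Tax = £1,348,000 × 3.95% × 250/365 = £36,469.8630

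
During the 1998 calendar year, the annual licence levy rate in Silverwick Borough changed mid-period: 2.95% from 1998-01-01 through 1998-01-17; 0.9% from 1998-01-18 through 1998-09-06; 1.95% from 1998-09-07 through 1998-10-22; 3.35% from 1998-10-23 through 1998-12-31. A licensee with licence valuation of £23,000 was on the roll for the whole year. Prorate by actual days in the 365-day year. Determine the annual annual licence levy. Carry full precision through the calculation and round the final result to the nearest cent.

1998-01-01 to 1998-01-17: 17 days at 2.95% → £23,000 × 2.95% × 17/365 = £31.6014
1998-01-18 to 1998-09-06: 232 days at 0.9% → £23,000 × 0.9% × 232/365 = £131.5726
1998-09-07 to 1998-10-22: 46 days at 1.95% → £23,000 × 1.95% × 46/365 = £56.5233
1998-10-23 to 1998-12-31: 70 days at 3.35% → £23,000 × 3.35% × 70/365 = £147.7671
Total = £367.4644

£367.46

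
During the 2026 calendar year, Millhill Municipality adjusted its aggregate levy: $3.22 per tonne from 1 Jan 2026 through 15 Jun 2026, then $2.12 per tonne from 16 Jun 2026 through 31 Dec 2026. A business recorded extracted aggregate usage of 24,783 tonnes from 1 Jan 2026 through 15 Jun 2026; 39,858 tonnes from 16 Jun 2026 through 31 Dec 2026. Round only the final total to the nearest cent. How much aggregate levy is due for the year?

$164,300.22

1 Jan – 15 Jun 2026: 24,783 tonnes at $3.22/tonne → $79,801.26
16 Jun – 31 Dec 2026: 39,858 tonnes at $2.12/tonne → $84,498.96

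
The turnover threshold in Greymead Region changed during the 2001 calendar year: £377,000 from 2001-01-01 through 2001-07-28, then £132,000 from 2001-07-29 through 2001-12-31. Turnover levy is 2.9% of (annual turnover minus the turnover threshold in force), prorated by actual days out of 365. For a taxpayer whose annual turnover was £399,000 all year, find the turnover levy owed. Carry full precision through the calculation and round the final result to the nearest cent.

2001-01-01 to 2001-07-28: 209 days, exemption £377,000 → (£399,000 − £377,000) × 2.9% × 209/365 = £365.3205
2001-07-29 to 2001-12-31: 156 days, exemption £132,000 → (£399,000 − £132,000) × 2.9% × 156/365 = £3,309.3370
Total = £3,674.6575

£3,674.66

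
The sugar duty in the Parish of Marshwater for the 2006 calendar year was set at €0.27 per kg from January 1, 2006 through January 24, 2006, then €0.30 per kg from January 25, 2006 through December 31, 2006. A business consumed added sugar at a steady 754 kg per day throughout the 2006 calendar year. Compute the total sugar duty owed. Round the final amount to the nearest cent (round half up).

€82,020.12

January 1 – January 24, 2006: 24 days × 754 kg/day = 18,096 kg at €0.27/kg → €4,885.92
January 25 – December 31, 2006: 341 days × 754 kg/day = 257,114 kg at €0.30/kg → €77,134.20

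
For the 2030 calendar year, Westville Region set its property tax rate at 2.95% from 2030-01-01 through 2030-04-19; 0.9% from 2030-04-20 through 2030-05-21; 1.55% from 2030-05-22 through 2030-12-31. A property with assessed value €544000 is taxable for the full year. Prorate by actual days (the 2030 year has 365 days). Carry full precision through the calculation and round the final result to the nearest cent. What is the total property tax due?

€10396.36

2030-01-01 to 2030-04-19: 109 days at 2.95% → €544000 × 2.95% × 109/365 = €4792.4164
2030-04-20 to 2030-05-21: 32 days at 0.9% → €544000 × 0.9% × 32/365 = €429.2384
2030-05-22 to 2030-12-31: 224 days at 1.55% → €544000 × 1.55% × 224/365 = €5174.7068
Total = €10396.3616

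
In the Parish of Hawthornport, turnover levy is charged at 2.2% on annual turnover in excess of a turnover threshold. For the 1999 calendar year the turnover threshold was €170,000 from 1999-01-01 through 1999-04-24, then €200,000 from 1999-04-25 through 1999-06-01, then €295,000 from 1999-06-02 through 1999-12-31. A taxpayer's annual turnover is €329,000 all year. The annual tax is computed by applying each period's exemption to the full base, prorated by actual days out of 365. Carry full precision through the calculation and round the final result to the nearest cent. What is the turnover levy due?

€1,824.49

1999-01-01 to 1999-04-24: 114 days, exemption €170,000 → (€329,000 − €170,000) × 2.2% × 114/365 = €1,092.5260
1999-04-25 to 1999-06-01: 38 days, exemption €200,000 → (€329,000 − €200,000) × 2.2% × 38/365 = €295.4630
1999-06-02 to 1999-12-31: 213 days, exemption €295,000 → (€329,000 − €295,000) × 2.2% × 213/365 = €436.5041
Total = €1,824.4932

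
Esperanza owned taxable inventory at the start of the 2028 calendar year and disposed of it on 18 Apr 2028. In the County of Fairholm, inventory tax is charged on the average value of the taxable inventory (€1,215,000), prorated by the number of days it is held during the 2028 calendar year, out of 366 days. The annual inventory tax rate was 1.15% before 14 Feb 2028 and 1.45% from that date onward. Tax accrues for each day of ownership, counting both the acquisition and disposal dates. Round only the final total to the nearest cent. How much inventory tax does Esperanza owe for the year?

1 Jan – 13 Feb 2028: 44 days at 1.15% → €1,215,000 × 1.15% × 44/366 = €1,679.7541
14 Feb – 18 Apr 2028: 65 days at 1.45% → €1,215,000 × 1.45% × 65/366 = €3,128.7910
Total = €4,808.5451

€4,808.55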